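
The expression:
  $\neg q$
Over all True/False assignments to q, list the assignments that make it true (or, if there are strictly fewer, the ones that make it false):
is true only for:
  q=False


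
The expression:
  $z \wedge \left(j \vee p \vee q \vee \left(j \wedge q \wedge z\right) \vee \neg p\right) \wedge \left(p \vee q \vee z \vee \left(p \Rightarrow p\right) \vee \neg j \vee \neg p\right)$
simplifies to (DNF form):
$z$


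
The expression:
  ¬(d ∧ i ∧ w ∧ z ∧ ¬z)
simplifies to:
True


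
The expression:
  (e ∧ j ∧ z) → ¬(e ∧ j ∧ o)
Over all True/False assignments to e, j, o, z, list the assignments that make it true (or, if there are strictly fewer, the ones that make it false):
is false only for:
  e=True, j=True, o=True, z=True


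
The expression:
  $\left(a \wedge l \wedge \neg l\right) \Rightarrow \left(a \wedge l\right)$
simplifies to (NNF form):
$\text{True}$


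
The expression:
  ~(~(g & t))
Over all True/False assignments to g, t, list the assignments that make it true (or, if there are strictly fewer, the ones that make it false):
is true only for:
  g=True, t=True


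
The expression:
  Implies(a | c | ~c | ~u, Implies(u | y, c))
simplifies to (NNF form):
c | (~u & ~y)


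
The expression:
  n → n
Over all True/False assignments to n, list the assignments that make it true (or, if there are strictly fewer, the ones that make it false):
is always true.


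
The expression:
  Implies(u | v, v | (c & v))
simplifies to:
v | ~u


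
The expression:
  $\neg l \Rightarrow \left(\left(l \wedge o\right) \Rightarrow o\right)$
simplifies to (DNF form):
$\text{True}$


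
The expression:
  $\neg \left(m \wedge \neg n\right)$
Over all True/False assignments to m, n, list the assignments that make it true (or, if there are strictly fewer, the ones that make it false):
is false only for:
  m=True, n=False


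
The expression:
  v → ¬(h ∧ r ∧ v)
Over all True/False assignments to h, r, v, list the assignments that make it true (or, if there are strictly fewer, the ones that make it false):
is false only for:
  h=True, r=True, v=True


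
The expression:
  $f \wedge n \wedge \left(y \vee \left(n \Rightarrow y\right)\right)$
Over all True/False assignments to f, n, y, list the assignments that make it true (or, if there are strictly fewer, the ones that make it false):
is true only for:
  f=True, n=True, y=True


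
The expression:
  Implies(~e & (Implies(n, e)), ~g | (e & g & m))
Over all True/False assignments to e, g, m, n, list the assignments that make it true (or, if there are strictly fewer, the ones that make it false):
is false only for:
  e=False, g=True, m=False, n=False;
  e=False, g=True, m=True, n=False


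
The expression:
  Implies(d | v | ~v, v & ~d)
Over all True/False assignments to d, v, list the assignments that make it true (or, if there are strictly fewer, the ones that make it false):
is true only for:
  d=False, v=True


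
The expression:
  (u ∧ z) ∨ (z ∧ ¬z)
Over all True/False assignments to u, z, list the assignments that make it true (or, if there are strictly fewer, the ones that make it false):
is true only for:
  u=True, z=True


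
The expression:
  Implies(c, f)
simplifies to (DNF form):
f | ~c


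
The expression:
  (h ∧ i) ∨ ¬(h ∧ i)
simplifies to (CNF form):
True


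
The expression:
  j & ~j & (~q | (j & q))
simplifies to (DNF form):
False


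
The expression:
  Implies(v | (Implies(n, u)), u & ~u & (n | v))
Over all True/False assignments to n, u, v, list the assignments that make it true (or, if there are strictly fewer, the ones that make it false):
is true only for:
  n=True, u=False, v=False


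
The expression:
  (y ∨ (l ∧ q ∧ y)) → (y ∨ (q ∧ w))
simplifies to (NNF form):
True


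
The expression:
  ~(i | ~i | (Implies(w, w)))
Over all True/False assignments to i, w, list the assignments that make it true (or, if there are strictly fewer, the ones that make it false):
is never true.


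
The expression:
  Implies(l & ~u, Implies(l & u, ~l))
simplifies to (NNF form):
True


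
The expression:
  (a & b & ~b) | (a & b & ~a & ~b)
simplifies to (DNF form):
False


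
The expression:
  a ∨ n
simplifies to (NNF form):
a ∨ n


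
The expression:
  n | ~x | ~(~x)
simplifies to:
True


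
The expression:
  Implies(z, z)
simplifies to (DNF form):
True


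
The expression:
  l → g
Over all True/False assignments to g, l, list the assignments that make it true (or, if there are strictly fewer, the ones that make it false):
is false only for:
  g=False, l=True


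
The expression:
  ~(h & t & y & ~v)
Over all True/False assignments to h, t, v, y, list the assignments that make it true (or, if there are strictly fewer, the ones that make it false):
is false only for:
  h=True, t=True, v=False, y=True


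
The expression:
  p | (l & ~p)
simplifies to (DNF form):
l | p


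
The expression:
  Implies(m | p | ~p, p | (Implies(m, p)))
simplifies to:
p | ~m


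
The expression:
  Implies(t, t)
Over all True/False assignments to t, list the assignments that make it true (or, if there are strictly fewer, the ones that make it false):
is always true.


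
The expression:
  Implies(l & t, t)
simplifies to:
True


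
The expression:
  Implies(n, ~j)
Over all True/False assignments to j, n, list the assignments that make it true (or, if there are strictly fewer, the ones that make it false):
is false only for:
  j=True, n=True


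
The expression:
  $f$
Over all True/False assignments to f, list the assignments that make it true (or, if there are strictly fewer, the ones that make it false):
is true only for:
  f=True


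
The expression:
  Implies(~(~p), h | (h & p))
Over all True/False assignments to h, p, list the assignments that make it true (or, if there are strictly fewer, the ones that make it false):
is false only for:
  h=False, p=True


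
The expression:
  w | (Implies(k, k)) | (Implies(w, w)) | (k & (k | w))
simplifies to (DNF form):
True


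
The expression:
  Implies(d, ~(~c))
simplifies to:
c | ~d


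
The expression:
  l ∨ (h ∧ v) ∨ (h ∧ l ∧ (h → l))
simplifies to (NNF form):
l ∨ (h ∧ v)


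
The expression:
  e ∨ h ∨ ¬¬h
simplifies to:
e ∨ h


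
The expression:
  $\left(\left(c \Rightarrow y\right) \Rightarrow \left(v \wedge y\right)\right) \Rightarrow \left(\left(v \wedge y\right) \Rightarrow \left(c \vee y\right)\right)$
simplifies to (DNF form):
$\text{True}$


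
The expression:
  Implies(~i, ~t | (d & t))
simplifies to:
d | i | ~t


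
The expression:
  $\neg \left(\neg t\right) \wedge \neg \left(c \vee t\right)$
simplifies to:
$\text{False}$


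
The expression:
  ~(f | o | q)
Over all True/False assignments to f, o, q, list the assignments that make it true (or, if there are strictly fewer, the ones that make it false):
is true only for:
  f=False, o=False, q=False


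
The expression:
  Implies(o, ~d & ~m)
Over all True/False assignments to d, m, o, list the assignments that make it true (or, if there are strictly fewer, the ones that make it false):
is false only for:
  d=False, m=True, o=True;
  d=True, m=False, o=True;
  d=True, m=True, o=True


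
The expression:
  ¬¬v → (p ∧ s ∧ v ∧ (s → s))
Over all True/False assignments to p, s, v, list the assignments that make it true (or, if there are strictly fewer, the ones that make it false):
is false only for:
  p=False, s=False, v=True;
  p=False, s=True, v=True;
  p=True, s=False, v=True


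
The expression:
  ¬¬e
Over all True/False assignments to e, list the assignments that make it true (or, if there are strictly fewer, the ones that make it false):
is true only for:
  e=True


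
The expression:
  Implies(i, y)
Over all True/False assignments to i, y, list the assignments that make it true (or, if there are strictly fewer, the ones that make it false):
is false only for:
  i=True, y=False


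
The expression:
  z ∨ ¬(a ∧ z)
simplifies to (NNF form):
True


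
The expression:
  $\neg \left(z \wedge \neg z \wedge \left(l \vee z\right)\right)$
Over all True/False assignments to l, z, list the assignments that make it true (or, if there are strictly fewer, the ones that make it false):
is always true.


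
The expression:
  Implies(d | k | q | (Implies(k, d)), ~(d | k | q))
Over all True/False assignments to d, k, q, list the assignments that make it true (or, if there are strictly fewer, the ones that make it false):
is true only for:
  d=False, k=False, q=False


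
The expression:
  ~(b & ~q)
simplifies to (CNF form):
q | ~b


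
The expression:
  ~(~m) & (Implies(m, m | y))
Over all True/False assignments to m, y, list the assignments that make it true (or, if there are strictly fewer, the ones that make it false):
is true only for:
  m=True, y=False;
  m=True, y=True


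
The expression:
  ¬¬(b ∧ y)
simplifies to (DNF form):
b ∧ y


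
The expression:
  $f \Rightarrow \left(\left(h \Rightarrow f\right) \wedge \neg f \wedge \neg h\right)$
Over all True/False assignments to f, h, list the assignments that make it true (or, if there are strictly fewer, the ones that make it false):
is true only for:
  f=False, h=False;
  f=False, h=True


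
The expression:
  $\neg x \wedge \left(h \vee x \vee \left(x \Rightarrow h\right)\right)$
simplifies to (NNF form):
$\neg x$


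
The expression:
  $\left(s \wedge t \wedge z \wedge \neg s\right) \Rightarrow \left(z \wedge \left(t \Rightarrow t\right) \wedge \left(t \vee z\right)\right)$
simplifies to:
$\text{True}$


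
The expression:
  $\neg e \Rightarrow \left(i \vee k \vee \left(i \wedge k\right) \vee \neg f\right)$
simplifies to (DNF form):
$e \vee i \vee k \vee \neg f$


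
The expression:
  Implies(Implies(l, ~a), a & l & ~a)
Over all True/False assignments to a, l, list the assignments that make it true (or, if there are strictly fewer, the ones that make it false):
is true only for:
  a=True, l=True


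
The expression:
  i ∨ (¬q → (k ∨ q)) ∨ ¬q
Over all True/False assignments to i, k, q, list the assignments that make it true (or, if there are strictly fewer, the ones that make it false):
is always true.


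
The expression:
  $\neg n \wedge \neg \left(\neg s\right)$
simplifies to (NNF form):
$s \wedge \neg n$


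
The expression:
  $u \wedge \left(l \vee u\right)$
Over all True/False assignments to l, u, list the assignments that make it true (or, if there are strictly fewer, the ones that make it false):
is true only for:
  l=False, u=True;
  l=True, u=True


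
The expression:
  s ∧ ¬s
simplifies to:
False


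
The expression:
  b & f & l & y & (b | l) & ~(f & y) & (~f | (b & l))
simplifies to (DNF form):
False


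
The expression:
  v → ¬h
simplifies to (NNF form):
¬h ∨ ¬v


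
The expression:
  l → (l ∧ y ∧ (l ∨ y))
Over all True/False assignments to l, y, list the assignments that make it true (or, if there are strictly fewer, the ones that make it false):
is false only for:
  l=True, y=False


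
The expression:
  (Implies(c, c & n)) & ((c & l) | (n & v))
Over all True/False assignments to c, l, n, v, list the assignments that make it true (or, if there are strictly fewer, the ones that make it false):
is true only for:
  c=False, l=False, n=True, v=True;
  c=False, l=True, n=True, v=True;
  c=True, l=False, n=True, v=True;
  c=True, l=True, n=True, v=False;
  c=True, l=True, n=True, v=True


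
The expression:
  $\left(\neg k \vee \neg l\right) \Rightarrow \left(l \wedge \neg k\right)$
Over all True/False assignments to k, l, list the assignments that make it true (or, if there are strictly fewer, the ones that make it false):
is true only for:
  k=False, l=True;
  k=True, l=True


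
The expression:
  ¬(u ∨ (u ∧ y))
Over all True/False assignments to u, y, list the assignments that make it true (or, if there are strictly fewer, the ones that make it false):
is true only for:
  u=False, y=False;
  u=False, y=True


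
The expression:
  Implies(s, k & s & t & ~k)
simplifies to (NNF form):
~s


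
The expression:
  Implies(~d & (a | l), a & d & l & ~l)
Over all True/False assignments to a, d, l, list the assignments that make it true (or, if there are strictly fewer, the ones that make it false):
is false only for:
  a=False, d=False, l=True;
  a=True, d=False, l=False;
  a=True, d=False, l=True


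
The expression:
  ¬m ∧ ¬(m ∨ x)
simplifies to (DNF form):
¬m ∧ ¬x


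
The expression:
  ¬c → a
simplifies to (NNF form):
a ∨ c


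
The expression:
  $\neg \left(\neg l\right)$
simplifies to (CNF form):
$l$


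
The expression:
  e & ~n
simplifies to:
e & ~n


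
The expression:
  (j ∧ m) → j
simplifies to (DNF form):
True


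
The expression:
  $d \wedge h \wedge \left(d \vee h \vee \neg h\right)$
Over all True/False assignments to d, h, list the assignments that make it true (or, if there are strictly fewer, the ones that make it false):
is true only for:
  d=True, h=True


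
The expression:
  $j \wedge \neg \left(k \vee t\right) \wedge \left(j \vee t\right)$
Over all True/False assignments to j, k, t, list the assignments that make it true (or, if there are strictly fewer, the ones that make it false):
is true only for:
  j=True, k=False, t=False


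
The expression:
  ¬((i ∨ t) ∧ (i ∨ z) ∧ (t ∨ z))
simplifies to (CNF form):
(¬i ∨ ¬t) ∧ (¬i ∨ ¬z) ∧ (¬t ∨ ¬z)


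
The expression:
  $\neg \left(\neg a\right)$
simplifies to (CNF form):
$a$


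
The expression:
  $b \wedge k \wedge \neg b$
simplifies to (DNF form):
$\text{False}$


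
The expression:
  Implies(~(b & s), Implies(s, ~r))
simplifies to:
b | ~r | ~s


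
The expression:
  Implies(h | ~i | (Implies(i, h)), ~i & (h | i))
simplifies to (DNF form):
(h & ~i) | (i & ~h)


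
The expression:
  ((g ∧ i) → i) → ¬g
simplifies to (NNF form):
¬g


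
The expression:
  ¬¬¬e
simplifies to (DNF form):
¬e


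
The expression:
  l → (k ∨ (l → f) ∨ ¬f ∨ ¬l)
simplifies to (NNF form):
True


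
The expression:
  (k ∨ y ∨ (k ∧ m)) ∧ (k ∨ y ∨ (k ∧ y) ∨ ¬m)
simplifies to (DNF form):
k ∨ y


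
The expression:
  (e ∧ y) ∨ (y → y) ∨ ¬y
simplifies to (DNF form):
True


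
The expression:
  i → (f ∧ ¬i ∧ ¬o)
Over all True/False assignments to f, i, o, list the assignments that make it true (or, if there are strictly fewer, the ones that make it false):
is true only for:
  f=False, i=False, o=False;
  f=False, i=False, o=True;
  f=True, i=False, o=False;
  f=True, i=False, o=True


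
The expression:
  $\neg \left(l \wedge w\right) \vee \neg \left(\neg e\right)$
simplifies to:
$e \vee \neg l \vee \neg w$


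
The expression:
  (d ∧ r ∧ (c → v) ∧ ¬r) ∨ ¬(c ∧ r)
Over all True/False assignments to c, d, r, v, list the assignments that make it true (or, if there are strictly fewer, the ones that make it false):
is false only for:
  c=True, d=False, r=True, v=False;
  c=True, d=False, r=True, v=True;
  c=True, d=True, r=True, v=False;
  c=True, d=True, r=True, v=True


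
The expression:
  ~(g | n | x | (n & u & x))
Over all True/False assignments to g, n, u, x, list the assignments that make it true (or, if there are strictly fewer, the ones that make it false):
is true only for:
  g=False, n=False, u=False, x=False;
  g=False, n=False, u=True, x=False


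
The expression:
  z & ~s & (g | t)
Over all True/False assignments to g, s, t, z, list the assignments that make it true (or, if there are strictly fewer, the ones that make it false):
is true only for:
  g=False, s=False, t=True, z=True;
  g=True, s=False, t=False, z=True;
  g=True, s=False, t=True, z=True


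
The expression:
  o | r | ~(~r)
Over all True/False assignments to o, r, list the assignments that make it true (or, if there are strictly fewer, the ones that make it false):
is false only for:
  o=False, r=False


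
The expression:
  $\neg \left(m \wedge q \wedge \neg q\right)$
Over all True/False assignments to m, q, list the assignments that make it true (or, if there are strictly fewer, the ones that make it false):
is always true.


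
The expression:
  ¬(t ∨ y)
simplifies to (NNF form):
¬t ∧ ¬y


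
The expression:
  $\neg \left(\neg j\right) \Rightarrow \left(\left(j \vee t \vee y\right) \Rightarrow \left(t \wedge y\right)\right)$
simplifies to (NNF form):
$\left(t \wedge y\right) \vee \neg j$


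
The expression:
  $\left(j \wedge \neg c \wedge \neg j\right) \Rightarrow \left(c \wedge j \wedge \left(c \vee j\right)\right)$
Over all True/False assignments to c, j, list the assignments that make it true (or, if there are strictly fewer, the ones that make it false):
is always true.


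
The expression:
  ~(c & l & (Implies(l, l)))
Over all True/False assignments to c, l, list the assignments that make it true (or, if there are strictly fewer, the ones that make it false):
is false only for:
  c=True, l=True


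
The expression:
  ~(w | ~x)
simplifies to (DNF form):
x & ~w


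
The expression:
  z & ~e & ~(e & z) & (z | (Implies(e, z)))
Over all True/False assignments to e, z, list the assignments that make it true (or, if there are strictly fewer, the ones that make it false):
is true only for:
  e=False, z=True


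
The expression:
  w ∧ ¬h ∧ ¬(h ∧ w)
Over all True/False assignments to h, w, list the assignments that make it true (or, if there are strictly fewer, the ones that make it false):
is true only for:
  h=False, w=True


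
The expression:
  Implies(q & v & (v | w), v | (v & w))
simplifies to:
True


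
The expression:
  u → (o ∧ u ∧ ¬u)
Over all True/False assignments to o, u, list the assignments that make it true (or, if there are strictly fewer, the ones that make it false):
is true only for:
  o=False, u=False;
  o=True, u=False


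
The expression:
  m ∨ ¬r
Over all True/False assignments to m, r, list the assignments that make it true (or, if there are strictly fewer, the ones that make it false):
is false only for:
  m=False, r=True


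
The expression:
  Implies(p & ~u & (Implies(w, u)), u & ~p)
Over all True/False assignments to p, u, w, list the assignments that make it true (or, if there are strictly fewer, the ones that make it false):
is false only for:
  p=True, u=False, w=False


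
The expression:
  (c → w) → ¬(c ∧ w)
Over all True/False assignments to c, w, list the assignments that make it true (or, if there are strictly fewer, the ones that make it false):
is false only for:
  c=True, w=True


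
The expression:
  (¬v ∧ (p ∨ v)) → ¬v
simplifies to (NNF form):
True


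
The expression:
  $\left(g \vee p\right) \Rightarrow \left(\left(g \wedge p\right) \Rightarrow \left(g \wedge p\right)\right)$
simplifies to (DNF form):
$\text{True}$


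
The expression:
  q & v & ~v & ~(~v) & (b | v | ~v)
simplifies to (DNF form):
False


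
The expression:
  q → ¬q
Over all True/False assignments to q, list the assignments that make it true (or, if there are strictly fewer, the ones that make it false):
is true only for:
  q=False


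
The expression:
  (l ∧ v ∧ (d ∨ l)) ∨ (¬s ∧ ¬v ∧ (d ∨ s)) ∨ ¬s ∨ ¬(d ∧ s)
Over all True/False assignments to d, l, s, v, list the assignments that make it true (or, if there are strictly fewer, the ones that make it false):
is false only for:
  d=True, l=False, s=True, v=False;
  d=True, l=False, s=True, v=True;
  d=True, l=True, s=True, v=False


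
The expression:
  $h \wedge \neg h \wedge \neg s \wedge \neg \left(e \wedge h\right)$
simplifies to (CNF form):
$\text{False}$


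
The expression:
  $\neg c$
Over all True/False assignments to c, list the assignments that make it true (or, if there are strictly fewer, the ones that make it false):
is true only for:
  c=False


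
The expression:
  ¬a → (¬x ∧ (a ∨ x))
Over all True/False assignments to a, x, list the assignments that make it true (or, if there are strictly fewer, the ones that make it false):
is true only for:
  a=True, x=False;
  a=True, x=True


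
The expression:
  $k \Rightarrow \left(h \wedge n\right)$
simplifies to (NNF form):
$\left(h \wedge n\right) \vee \neg k$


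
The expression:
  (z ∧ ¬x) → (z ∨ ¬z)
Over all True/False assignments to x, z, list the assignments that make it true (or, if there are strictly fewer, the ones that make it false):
is always true.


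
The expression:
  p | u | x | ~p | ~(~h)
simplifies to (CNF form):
True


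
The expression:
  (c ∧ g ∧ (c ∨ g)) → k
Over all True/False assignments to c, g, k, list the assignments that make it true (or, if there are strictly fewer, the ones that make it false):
is false only for:
  c=True, g=True, k=False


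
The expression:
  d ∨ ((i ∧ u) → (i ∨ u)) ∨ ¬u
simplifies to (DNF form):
True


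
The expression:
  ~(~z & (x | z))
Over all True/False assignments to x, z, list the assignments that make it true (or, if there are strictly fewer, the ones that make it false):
is false only for:
  x=True, z=False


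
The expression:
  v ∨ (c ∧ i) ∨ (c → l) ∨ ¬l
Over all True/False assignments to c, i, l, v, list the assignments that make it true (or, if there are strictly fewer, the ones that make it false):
is always true.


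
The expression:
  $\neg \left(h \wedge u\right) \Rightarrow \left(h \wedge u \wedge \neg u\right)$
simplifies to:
$h \wedge u$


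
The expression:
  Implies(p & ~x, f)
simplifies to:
f | x | ~p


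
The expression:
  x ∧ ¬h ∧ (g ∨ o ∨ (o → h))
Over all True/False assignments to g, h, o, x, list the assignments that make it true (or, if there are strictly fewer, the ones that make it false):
is true only for:
  g=False, h=False, o=False, x=True;
  g=False, h=False, o=True, x=True;
  g=True, h=False, o=False, x=True;
  g=True, h=False, o=True, x=True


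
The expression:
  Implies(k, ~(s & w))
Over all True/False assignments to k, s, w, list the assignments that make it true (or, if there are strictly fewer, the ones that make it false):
is false only for:
  k=True, s=True, w=True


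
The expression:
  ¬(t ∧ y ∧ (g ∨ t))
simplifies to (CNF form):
¬t ∨ ¬y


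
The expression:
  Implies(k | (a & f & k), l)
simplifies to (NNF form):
l | ~k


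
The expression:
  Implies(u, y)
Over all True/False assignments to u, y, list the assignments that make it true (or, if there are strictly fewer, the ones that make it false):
is false only for:
  u=True, y=False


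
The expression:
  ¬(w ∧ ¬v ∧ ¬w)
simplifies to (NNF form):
True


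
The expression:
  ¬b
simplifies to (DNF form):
¬b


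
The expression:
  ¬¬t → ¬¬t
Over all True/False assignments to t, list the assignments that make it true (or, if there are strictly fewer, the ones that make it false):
is always true.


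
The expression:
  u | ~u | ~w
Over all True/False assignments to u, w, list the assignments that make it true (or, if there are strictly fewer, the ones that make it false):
is always true.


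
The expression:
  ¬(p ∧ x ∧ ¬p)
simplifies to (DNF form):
True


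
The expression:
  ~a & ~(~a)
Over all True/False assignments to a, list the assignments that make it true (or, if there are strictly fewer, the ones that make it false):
is never true.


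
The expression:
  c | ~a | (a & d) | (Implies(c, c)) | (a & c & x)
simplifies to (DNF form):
True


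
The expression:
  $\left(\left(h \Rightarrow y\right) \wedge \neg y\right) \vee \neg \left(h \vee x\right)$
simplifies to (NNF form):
$\neg h \wedge \left(\neg x \vee \neg y\right)$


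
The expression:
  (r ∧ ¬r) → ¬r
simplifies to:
True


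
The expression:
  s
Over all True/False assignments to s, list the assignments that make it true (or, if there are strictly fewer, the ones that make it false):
is true only for:
  s=True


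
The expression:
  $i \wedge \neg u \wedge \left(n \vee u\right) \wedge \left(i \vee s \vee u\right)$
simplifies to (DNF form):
$i \wedge n \wedge \neg u$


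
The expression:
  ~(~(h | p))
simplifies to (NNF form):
h | p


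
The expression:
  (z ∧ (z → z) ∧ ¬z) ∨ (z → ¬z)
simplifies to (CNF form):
¬z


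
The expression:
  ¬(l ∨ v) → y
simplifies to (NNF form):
l ∨ v ∨ y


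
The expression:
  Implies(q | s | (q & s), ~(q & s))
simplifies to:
~q | ~s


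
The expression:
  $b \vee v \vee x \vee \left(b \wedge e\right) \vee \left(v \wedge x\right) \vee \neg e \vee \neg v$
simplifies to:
$\text{True}$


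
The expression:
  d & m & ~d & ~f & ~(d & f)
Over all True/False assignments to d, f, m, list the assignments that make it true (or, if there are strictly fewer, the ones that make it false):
is never true.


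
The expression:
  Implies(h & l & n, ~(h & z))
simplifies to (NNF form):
~h | ~l | ~n | ~z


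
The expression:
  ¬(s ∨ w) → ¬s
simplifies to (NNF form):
True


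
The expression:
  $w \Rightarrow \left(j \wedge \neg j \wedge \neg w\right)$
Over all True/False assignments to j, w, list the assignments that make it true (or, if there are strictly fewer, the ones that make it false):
is true only for:
  j=False, w=False;
  j=True, w=False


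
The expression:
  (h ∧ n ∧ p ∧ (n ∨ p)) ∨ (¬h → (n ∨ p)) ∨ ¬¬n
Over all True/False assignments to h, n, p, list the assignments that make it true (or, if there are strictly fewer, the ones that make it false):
is false only for:
  h=False, n=False, p=False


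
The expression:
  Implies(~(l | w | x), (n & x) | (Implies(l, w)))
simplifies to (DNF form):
True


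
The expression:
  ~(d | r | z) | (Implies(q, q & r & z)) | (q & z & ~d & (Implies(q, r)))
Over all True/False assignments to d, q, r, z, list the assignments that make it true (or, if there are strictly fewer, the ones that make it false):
is false only for:
  d=False, q=True, r=False, z=True;
  d=False, q=True, r=True, z=False;
  d=True, q=True, r=False, z=False;
  d=True, q=True, r=False, z=True;
  d=True, q=True, r=True, z=False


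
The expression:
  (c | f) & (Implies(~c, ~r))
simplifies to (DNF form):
c | (f & ~r)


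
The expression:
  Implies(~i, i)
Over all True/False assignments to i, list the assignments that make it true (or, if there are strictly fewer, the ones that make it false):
is true only for:
  i=True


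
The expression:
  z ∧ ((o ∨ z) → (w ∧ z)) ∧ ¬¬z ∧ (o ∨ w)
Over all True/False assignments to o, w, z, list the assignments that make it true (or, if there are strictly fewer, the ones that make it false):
is true only for:
  o=False, w=True, z=True;
  o=True, w=True, z=True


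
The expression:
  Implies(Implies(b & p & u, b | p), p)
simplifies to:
p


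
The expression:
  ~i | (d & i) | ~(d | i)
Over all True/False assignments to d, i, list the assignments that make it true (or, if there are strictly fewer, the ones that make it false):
is false only for:
  d=False, i=True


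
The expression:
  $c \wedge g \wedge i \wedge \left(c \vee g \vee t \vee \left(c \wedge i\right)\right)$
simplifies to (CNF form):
$c \wedge g \wedge i$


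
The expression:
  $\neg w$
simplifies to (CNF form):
$\neg w$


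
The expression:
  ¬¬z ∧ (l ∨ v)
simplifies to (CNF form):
z ∧ (l ∨ v)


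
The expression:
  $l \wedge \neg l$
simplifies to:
$\text{False}$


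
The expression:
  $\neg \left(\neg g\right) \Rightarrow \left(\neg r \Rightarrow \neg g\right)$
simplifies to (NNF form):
$r \vee \neg g$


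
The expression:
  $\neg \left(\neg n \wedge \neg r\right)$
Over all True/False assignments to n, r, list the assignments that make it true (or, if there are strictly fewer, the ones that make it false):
is false only for:
  n=False, r=False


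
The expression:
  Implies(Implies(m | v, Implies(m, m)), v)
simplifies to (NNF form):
v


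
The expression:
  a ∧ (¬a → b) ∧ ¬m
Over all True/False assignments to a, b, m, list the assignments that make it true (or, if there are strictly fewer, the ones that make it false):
is true only for:
  a=True, b=False, m=False;
  a=True, b=True, m=False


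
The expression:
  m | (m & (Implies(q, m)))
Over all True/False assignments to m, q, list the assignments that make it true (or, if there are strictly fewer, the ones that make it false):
is true only for:
  m=True, q=False;
  m=True, q=True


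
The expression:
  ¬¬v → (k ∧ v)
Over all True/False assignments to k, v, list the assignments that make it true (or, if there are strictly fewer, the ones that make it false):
is false only for:
  k=False, v=True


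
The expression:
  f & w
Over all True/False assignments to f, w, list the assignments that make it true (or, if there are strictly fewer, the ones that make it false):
is true only for:
  f=True, w=True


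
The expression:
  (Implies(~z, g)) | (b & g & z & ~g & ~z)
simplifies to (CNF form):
g | z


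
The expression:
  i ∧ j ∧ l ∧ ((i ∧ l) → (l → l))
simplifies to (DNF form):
i ∧ j ∧ l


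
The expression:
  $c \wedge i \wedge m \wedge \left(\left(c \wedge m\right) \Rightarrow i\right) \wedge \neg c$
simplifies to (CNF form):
$\text{False}$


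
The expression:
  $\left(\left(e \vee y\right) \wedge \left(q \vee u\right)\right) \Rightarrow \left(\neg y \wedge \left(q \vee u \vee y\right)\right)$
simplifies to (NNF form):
$\left(\neg q \wedge \neg u\right) \vee \neg y$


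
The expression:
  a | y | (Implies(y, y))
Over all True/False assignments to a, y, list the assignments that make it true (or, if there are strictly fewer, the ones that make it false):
is always true.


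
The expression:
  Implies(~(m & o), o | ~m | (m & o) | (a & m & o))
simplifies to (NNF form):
o | ~m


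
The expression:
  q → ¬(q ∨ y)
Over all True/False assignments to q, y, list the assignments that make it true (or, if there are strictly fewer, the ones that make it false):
is true only for:
  q=False, y=False;
  q=False, y=True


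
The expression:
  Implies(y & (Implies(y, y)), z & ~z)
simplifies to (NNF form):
~y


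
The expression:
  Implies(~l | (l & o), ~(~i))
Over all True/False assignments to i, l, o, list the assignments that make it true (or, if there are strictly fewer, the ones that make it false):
is false only for:
  i=False, l=False, o=False;
  i=False, l=False, o=True;
  i=False, l=True, o=True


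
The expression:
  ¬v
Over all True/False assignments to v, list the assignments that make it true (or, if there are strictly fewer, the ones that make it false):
is true only for:
  v=False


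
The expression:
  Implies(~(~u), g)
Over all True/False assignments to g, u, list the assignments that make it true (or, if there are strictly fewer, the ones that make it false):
is false only for:
  g=False, u=True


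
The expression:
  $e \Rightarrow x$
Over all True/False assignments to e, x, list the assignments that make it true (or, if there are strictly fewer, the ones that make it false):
is false only for:
  e=True, x=False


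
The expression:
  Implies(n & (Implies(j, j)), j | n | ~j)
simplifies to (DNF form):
True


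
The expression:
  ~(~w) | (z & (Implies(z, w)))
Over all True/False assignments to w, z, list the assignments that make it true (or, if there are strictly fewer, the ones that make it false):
is true only for:
  w=True, z=False;
  w=True, z=True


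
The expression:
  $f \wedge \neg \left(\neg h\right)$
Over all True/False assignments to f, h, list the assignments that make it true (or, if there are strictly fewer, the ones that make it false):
is true only for:
  f=True, h=True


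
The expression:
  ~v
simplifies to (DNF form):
~v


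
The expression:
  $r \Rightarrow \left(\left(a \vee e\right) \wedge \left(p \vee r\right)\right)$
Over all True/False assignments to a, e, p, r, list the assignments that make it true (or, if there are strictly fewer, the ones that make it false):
is false only for:
  a=False, e=False, p=False, r=True;
  a=False, e=False, p=True, r=True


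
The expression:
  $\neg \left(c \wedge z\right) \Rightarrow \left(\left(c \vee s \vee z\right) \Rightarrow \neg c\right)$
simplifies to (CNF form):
$z \vee \neg c$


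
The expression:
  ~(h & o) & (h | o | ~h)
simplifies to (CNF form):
~h | ~o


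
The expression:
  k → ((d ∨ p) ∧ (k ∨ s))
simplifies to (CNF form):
d ∨ p ∨ ¬k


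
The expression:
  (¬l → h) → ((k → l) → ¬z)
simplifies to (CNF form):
(¬l ∨ ¬z) ∧ (k ∨ ¬h ∨ ¬z)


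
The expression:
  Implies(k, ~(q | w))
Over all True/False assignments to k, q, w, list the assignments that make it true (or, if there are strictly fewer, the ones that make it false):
is false only for:
  k=True, q=False, w=True;
  k=True, q=True, w=False;
  k=True, q=True, w=True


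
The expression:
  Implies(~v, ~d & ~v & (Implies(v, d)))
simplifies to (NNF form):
v | ~d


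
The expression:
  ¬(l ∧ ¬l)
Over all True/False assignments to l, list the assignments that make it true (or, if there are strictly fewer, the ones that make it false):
is always true.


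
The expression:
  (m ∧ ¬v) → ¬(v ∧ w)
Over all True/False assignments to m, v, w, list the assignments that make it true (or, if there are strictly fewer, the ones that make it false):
is always true.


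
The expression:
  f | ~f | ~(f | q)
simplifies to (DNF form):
True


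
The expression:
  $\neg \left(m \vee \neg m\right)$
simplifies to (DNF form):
$\text{False}$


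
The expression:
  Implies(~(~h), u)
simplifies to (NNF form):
u | ~h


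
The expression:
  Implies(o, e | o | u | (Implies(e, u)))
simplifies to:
True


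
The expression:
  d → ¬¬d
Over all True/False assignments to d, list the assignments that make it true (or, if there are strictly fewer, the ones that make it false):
is always true.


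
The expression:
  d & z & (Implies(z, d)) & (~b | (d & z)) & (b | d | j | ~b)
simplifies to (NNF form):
d & z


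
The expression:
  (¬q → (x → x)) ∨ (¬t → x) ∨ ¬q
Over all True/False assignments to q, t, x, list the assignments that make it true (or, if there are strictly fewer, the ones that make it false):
is always true.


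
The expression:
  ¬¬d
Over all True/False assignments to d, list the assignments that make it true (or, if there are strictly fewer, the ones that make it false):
is true only for:
  d=True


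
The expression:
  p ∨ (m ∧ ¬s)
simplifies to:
p ∨ (m ∧ ¬s)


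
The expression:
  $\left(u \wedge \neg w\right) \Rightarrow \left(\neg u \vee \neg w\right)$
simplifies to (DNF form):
$\text{True}$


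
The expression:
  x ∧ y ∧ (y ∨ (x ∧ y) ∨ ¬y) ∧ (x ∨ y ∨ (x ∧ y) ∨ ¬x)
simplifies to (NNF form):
x ∧ y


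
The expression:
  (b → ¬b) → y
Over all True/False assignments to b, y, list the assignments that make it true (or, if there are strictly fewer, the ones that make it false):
is false only for:
  b=False, y=False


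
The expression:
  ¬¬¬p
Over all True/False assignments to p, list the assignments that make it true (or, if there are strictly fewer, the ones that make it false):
is true only for:
  p=False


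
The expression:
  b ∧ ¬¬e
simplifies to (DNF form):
b ∧ e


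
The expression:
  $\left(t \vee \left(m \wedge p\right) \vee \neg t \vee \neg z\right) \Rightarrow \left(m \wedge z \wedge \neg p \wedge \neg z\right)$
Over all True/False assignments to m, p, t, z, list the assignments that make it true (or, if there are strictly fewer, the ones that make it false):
is never true.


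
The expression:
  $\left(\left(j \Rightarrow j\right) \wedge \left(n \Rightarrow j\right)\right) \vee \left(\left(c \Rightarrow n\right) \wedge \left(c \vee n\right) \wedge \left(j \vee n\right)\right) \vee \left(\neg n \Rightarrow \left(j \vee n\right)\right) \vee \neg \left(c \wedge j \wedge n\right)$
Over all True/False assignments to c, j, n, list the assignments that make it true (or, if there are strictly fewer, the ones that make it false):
is always true.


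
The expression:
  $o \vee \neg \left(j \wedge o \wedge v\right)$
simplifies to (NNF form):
$\text{True}$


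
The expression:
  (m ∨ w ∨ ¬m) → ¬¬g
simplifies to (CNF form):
g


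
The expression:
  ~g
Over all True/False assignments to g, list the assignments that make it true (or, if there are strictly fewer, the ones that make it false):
is true only for:
  g=False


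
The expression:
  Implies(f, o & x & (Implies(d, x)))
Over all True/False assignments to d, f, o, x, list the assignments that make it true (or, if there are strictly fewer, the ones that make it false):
is false only for:
  d=False, f=True, o=False, x=False;
  d=False, f=True, o=False, x=True;
  d=False, f=True, o=True, x=False;
  d=True, f=True, o=False, x=False;
  d=True, f=True, o=False, x=True;
  d=True, f=True, o=True, x=False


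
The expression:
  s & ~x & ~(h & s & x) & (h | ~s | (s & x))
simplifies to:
h & s & ~x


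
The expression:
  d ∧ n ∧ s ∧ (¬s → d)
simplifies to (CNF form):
d ∧ n ∧ s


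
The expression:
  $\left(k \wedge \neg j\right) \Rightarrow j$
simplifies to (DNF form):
$j \vee \neg k$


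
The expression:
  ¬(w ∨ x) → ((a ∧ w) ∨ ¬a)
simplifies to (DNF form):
w ∨ x ∨ ¬a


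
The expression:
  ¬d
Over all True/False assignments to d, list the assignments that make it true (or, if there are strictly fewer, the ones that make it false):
is true only for:
  d=False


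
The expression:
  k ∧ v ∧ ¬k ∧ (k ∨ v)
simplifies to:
False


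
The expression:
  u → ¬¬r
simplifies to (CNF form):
r ∨ ¬u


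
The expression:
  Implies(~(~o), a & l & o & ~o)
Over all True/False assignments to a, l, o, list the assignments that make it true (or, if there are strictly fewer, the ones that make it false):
is true only for:
  a=False, l=False, o=False;
  a=False, l=True, o=False;
  a=True, l=False, o=False;
  a=True, l=True, o=False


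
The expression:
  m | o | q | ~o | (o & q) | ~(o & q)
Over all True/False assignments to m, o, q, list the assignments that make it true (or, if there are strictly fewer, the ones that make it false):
is always true.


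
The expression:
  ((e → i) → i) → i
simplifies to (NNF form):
i ∨ ¬e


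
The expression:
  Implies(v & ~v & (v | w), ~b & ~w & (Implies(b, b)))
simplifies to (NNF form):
True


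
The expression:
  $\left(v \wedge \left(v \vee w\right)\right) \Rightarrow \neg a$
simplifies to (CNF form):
$\neg a \vee \neg v$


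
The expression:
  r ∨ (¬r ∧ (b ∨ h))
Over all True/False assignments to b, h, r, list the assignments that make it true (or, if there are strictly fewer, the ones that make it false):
is false only for:
  b=False, h=False, r=False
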